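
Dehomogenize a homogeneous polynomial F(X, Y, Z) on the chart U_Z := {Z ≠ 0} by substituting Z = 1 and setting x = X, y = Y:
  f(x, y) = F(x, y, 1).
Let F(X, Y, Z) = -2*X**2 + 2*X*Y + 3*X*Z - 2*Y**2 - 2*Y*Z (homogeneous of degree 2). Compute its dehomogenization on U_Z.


f(x, y) = -2*x**2 + 2*x*y + 3*x - 2*y**2 - 2*y

On U_Z we set Z = 1. Each monomial c·X^i·Y^j·Z^k in F becomes c·x^i·y^j·1^k = c·x^i·y^j.
Substituting Z = 1: F(X, Y, 1) = -2*x**2 + 2*x*y + 3*x - 2*y**2 - 2*y.
Note: deg(f) ≤ deg(F) = 2; strict inequality happens when F is divisible by Z (lost terms).


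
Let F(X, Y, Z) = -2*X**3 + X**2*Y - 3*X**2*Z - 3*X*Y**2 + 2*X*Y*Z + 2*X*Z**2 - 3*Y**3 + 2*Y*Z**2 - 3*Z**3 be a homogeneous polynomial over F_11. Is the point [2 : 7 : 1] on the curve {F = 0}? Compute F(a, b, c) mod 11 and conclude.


F(2,7,1) ≡ 7 (mod 11); P is NOT on the curve.

Evaluate F(2, 7, 1) term-by-term (mod 11).
  -2*X**3 ↦ -2·8·1·1 = -16
  X**2*Y ↦ 1·4·7·1 = 28
  -3*X**2*Z ↦ -3·4·1·1 = -12
  -3*X*Y**2 ↦ -3·2·49·1 = -294
  2*X*Y*Z ↦ 2·2·7·1 = 28
  2*X*Z**2 ↦ 2·2·1·1 = 4
  -3*Y**3 ↦ -3·1·343·1 = -1029
  2*Y*Z**2 ↦ 2·1·7·1 = 14
  -3*Z**3 ↦ -3·1·1·1 = -3
Sum: F(2, 7, 1) = (-16) + (28) + (-12) + (-294) + (28) + (4) + (-1029) + (14) + (-3) = -1280.
Reducing mod 11: -1280 ≡ 7 (mod 11).
Since F(a, b, c) ≡ 7 ≠ 0 (mod 11), P does NOT lie on the curve.


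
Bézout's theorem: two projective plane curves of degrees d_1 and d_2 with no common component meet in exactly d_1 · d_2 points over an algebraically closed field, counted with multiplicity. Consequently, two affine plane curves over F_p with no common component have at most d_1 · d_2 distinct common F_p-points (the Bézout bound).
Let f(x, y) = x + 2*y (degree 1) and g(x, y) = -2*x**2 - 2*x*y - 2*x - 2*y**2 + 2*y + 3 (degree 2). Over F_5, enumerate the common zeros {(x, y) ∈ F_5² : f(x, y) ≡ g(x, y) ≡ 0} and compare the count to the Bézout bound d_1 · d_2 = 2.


Common zeros: ∅; count = 0; Bézout bound = 2.

deg(f) = 1, deg(g) = 2, so Bézout bound = 2.
Scan x ∈ F_5. For each x, list the y ∈ F_5 with f(x, y) ≡ 0 and those with g(x, y) ≡ 0 (mod 5); the common zeros in that column are the intersection.
  x = 0: f ≡ 0 at y ∈ {0}; g ≡ 0 at y ∈ ∅; common: ∅.
  x = 1: f ≡ 0 at y ∈ {2}; g ≡ 0 at y ∈ ∅; common: ∅.
  x = 2: f ≡ 0 at y ∈ {4}; g ≡ 0 at y ∈ ∅; common: ∅.
  x = 3: f ≡ 0 at y ∈ {1}; g ≡ 0 at y ∈ ∅; common: ∅.
  x = 4: f ≡ 0 at y ∈ {3}; g ≡ 0 at y ∈ {1}; common: ∅.
Collecting: common zeros = ∅, so the count is 0.
Comparison with the Bézout bound: 0 ≤ 2 = deg(f)·deg(g), as expected for curves with no common component (the affine F_5-count falls short of the bound because intersections may lie at infinity, over extension fields, or carry multiplicity).


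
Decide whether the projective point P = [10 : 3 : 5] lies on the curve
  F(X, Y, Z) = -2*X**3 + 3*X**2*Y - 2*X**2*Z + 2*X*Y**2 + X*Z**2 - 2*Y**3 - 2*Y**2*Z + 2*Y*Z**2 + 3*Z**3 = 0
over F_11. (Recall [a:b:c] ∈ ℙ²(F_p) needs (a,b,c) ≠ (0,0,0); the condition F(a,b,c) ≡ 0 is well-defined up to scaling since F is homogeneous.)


F(10,3,5) ≡ 9 (mod 11); P is NOT on the curve.

Evaluate F(10, 3, 5) term-by-term (mod 11).
  -2*X**3 ↦ -2·1000·1·1 = -2000
  3*X**2*Y ↦ 3·100·3·1 = 900
  -2*X**2*Z ↦ -2·100·1·5 = -1000
  2*X*Y**2 ↦ 2·10·9·1 = 180
  X*Z**2 ↦ 1·10·1·25 = 250
  -2*Y**3 ↦ -2·1·27·1 = -54
  -2*Y**2*Z ↦ -2·1·9·5 = -90
  2*Y*Z**2 ↦ 2·1·3·25 = 150
  3*Z**3 ↦ 3·1·1·125 = 375
Sum: F(10, 3, 5) = (-2000) + (900) + (-1000) + (180) + (250) + (-54) + (-90) + (150) + (375) = -1289.
Reducing mod 11: -1289 ≡ 9 (mod 11).
Since F(a, b, c) ≡ 9 ≠ 0 (mod 11), P does NOT lie on the curve.


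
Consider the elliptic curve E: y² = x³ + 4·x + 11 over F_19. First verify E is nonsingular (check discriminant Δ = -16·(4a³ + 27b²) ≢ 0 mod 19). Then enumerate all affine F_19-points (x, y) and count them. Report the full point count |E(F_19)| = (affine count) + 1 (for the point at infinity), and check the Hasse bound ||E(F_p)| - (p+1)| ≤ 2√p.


Affine points = {(0, 7), (0, 12), (1, 4), (1, 15), (5, 2), (5, 17), (6, 2), (6, 17), (8, 2), (8, 17), (9, 4), (9, 15), (10, 5), (10, 14), (12, 1), (12, 18), (15, 8), (15, 11), (18, 5), (18, 14)}; affine count = 20; |E(F_19)| = 21.

Discriminant check: Δ ∝ 4a³ + 27b² = 4·4³ + 27·11² = 4·64 + 27·121 ≡ 8 (mod 19). Nonzero ⇒ E is nonsingular.
For each x ∈ F_19, compute rhs = x³ + 4·x + 11 mod 19, then count y ∈ F_19 with y² ≡ rhs.
  x = 0: rhs = 11, matching y values: 7, 12 (2 points).
  x = 1: rhs = 16, matching y values: 4, 15 (2 points).
  x = 2: rhs = 8, matching y values: none (0 points).
  x = 3: rhs = 12, matching y values: none (0 points).
  x = 4: rhs = 15, matching y values: none (0 points).
  x = 5: rhs = 4, matching y values: 2, 17 (2 points).
  x = 6: rhs = 4, matching y values: 2, 17 (2 points).
  x = 7: rhs = 2, matching y values: none (0 points).
  x = 8: rhs = 4, matching y values: 2, 17 (2 points).
  x = 9: rhs = 16, matching y values: 4, 15 (2 points).
  x = 10: rhs = 6, matching y values: 5, 14 (2 points).
  x = 11: rhs = 18, matching y values: none (0 points).
  x = 12: rhs = 1, matching y values: 1, 18 (2 points).
  x = 13: rhs = 18, matching y values: none (0 points).
  x = 14: rhs = 18, matching y values: none (0 points).
  x = 15: rhs = 7, matching y values: 8, 11 (2 points).
  x = 16: rhs = 10, matching y values: none (0 points).
  x = 17: rhs = 14, matching y values: none (0 points).
  x = 18: rhs = 6, matching y values: 5, 14 (2 points).
Total affine count: 20.
Full point count |E(F_19)| = 20 + 1 = 21.
Hasse bound: |21 − (19+1)| = |1| = 1 ≤ 2√19 ≈ 8.7178 ✓.


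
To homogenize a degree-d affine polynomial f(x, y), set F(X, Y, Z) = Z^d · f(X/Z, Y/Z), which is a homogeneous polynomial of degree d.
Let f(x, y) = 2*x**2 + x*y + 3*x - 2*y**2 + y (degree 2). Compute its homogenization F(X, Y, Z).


F(X, Y, Z) = 2*X**2 + X*Y + 3*X*Z - 2*Y**2 + Y*Z

deg(f) = 2.
Substitute x = X/Z, y = Y/Z into f, then multiply by Z^2.
  monomial 2·x^2·y^0 ↦ 2·X^2·Y^0·Z^0.
  monomial 1·x^1·y^1 ↦ 1·X^1·Y^1·Z^0.
  monomial 3·x^1·y^0 ↦ 3·X^1·Y^0·Z^1.
  monomial -2·x^0·y^2 ↦ -2·X^0·Y^2·Z^0.
  monomial 1·x^0·y^1 ↦ 1·X^0·Y^1·Z^1.
Collecting: F(X, Y, Z) = 2*X**2 + X*Y + 3*X*Z - 2*Y**2 + Y*Z.


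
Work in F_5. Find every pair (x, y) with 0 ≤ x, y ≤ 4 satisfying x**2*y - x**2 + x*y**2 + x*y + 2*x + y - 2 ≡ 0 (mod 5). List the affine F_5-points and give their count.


Affine F_5-points: {(0, 2), (2, 2), (3, 0), (3, 4), (4, 0), (4, 1)}; count = 6.

For each of the 25 pairs (x, y) ∈ F_5², evaluate f(x, y) mod 5. Record the zeros.
  x = 0: [0↦3, 1↦4, 2↦0, 3↦1, 4↦2]  zeros at y ∈ {2}
  x = 1: [0↦4, 1↦3, 2↦4, 3↦2, 4↦2]  zeros at y ∈ ∅
  x = 2: [0↦3, 1↦2, 2↦0, 3↦2, 4↦3]  zeros at y ∈ {2}
  x = 3: [0↦0, 1↦1, 2↦3, 3↦1, 4↦0]  zeros at y ∈ {0, 4}
  x = 4: [0↦0, 1↦0, 2↦3, 3↦4, 4↦3]  zeros at y ∈ {0, 1}
Collecting zeros: affine points = {(0, 2), (2, 2), (3, 0), (3, 4), (4, 0), (4, 1)}.
Total count |C(F_5)_aff| = 6.


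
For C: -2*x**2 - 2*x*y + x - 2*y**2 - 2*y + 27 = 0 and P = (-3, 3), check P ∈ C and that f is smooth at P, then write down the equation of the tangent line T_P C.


Tangent line at P: 7*x - 8*y + 45 = 0.

Step 1: f(-3, 3) = 0, so P lies on C.
Step 2: partial derivatives
  f_x(x, y) = -4*x - 2*y + 1, f_y(x, y) = -2*x - 4*y - 2.
  f_x(P) = 7, f_y(P) = -8 (gradient nonzero, so P is smooth).
Step 3: tangent line at P: 7·(x − -3) + -8·(y − 3) = 0.
Expanding: 7*x - 8*y + 45 = 0.


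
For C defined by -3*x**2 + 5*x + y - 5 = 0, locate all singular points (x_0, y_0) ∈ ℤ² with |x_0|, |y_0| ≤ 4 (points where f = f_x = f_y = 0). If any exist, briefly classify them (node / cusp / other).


No singular points in the scanned grid; C is smooth there.

Compute partial derivatives:
  f_x = 5 - 6*x.
  f_y = 1.
f_y = 1 is a nonzero constant, so f_y never vanishes: no point (x, y) can satisfy f = f_x = f_y = 0. In particular no (x, y) ∈ {−4, ..., 4}² is singular; the curve is smooth.


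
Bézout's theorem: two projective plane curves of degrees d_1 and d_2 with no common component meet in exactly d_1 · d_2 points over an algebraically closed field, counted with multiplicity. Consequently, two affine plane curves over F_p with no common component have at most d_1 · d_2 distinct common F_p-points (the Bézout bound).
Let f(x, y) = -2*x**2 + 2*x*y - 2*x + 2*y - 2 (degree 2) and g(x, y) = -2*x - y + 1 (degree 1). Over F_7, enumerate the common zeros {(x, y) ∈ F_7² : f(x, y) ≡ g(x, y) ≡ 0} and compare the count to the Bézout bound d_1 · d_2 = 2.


Common zeros: {(0, 1), (4, 0)}; count = 2; Bézout bound = 2.

deg(f) = 2, deg(g) = 1, so Bézout bound = 2.
Scan x ∈ F_7. For each x, list the y ∈ F_7 with f(x, y) ≡ 0 and those with g(x, y) ≡ 0 (mod 7); the common zeros in that column are the intersection.
  x = 0: f ≡ 0 at y ∈ {1}; g ≡ 0 at y ∈ {1}; common: {1}.
  x = 1: f ≡ 0 at y ∈ {5}; g ≡ 0 at y ∈ {6}; common: ∅.
  x = 2: f ≡ 0 at y ∈ {0}; g ≡ 0 at y ∈ {4}; common: ∅.
  x = 3: f ≡ 0 at y ∈ {5}; g ≡ 0 at y ∈ {2}; common: ∅.
  x = 4: f ≡ 0 at y ∈ {0}; g ≡ 0 at y ∈ {0}; common: {0}.
  x = 5: f ≡ 0 at y ∈ {4}; g ≡ 0 at y ∈ {5}; common: ∅.
  x = 6: f ≡ 0 at y ∈ ∅; g ≡ 0 at y ∈ {3}; common: ∅.
Collecting: common zeros = {(0, 1), (4, 0)}, so the count is 2.
Comparison with the Bézout bound: 2 ≤ 2 = deg(f)·deg(g), as expected for curves with no common component (the bound is attained).


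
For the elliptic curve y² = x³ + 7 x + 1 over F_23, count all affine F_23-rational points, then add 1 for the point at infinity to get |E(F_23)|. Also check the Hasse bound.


Affine points = {(0, 1), (0, 22), (1, 3), (1, 20), (2, 0), (3, 7), (3, 16), (4, 1), (4, 22), (5, 0), (6, 11), (6, 12), (7, 5), (7, 18), (10, 6), (10, 17), (11, 11), (11, 12), (13, 9), (13, 14), (15, 10), (15, 13), (16, 0), (18, 5), (18, 18), (19, 1), (19, 22), (21, 5), (21, 18), (22, 4), (22, 19)}; affine count = 31; |E(F_23)| = 32.

Discriminant check: Δ ∝ 4a³ + 27b² = 4·7³ + 27·1² = 4·343 + 27·1 ≡ 19 (mod 23). Nonzero ⇒ E is nonsingular.
For each x ∈ F_23, compute rhs = x³ + 7·x + 1 mod 23, then count y ∈ F_23 with y² ≡ rhs.
  x = 0: rhs = 1, matching y values: 1, 22 (2 points).
  x = 1: rhs = 9, matching y values: 3, 20 (2 points).
  x = 2: rhs = 0, matching y values: 0 (1 points).
  x = 3: rhs = 3, matching y values: 7, 16 (2 points).
  x = 4: rhs = 1, matching y values: 1, 22 (2 points).
  x = 5: rhs = 0, matching y values: 0 (1 points).
  x = 6: rhs = 6, matching y values: 11, 12 (2 points).
  x = 7: rhs = 2, matching y values: 5, 18 (2 points).
  x = 8: rhs = 17, matching y values: none (0 points).
  x = 9: rhs = 11, matching y values: none (0 points).
  x = 10: rhs = 13, matching y values: 6, 17 (2 points).
  x = 11: rhs = 6, matching y values: 11, 12 (2 points).
  x = 12: rhs = 19, matching y values: none (0 points).
  x = 13: rhs = 12, matching y values: 9, 14 (2 points).
  x = 14: rhs = 14, matching y values: none (0 points).
  x = 15: rhs = 8, matching y values: 10, 13 (2 points).
  x = 16: rhs = 0, matching y values: 0 (1 points).
  x = 17: rhs = 19, matching y values: none (0 points).
  x = 18: rhs = 2, matching y values: 5, 18 (2 points).
  x = 19: rhs = 1, matching y values: 1, 22 (2 points).
  x = 20: rhs = 22, matching y values: none (0 points).
  x = 21: rhs = 2, matching y values: 5, 18 (2 points).
  x = 22: rhs = 16, matching y values: 4, 19 (2 points).
Total affine count: 31.
Full point count |E(F_23)| = 31 + 1 = 32.
Hasse bound: |32 − (23+1)| = |8| = 8 ≤ 2√23 ≈ 9.5917 ✓.


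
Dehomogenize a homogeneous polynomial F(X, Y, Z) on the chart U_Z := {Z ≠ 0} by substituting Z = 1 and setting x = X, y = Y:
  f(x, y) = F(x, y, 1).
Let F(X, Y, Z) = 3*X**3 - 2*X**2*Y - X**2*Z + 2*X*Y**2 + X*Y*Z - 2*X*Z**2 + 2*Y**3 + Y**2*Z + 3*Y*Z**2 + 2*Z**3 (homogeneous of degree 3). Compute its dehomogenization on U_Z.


f(x, y) = 3*x**3 - 2*x**2*y - x**2 + 2*x*y**2 + x*y - 2*x + 2*y**3 + y**2 + 3*y + 2

On U_Z we set Z = 1. Each monomial c·X^i·Y^j·Z^k in F becomes c·x^i·y^j·1^k = c·x^i·y^j.
Substituting Z = 1: F(X, Y, 1) = 3*x**3 - 2*x**2*y - x**2 + 2*x*y**2 + x*y - 2*x + 2*y**3 + y**2 + 3*y + 2.
Note: deg(f) ≤ deg(F) = 3; strict inequality happens when F is divisible by Z (lost terms).


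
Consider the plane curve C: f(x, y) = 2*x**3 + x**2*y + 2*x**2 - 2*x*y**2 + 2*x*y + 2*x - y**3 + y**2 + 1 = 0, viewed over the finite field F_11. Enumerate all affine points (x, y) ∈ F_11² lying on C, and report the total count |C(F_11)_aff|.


Affine F_11-points: {(0, 5), (2, 1), (3, 1), (4, 5), (5, 3), (6, 0), (6, 2), (6, 9), (8, 9), (9, 0), (9, 5), (10, 1)}; count = 12.

For each of the 121 pairs (x, y) ∈ F_11², evaluate f(x, y) mod 11. Record the zeros.
  x = 0: [0↦1, 1↦1, 2↦8, 3↦5, 4↦8, 5↦0, 6↦8, 7↦4, 8↦4, 9↦2, 10↦3]  zeros at y ∈ {5}
  x = 1: [0↦7, 1↦8, 2↦1, 3↦2, 4↦5, 5↦4, 6↦4, 7↦10, 8↦5, 9↦5, 10↦4]  zeros at y ∈ ∅
  x = 2: [0↦7, 1↦0, 2↦3, 3↦10, 4↦4, 5↦1, 6↦6, 7↦2, 8↦5, 9↦9, 10↦8]  zeros at y ∈ {1}
  x = 3: [0↦2, 1↦0, 2↦4, 3↦8, 4↦6, 5↦3, 6↦4, 7↦3, 8↦5, 9↦4, 10↦5]  zeros at y ∈ {1}
  x = 4: [0↦4, 1↦9, 2↦5, 3↦8, 4↦1, 5↦0, 6↦10, 7↦3, 8↦6, 9↦2, 10↦7]  zeros at y ∈ {5}
  x = 5: [0↦3, 1↦6, 2↦7, 3↦0, 4↦1, 5↦4, 6↦3, 7↦3, 8↦9, 9↦4, 10↦4]  zeros at y ∈ {3}
  x = 6: [0↦0, 1↦3, 2↦0, 3↦7, 4↦7, 5↦5, 6↦6, 7↦4, 8↦4, 9↦0, 10↦8]  zeros at y ∈ {0, 2, 9}
  x = 7: [0↦7, 1↦1, 2↦7, 3↦8, 4↦9, 5↦4, 6↦9, 7↦7, 8↦3, 9↦2, 10↦9]  zeros at y ∈ ∅
  x = 8: [0↦3, 1↦1, 2↦7, 3↦4, 4↦8, 5↦2, 6↦2, 7↦2, 8↦7, 9↦0, 10↦8]  zeros at y ∈ {9}
  x = 9: [0↦0, 1↦4, 2↦1, 3↦7, 4↦5, 5↦0, 6↦8, 7↦1, 8↦6, 9↦6, 10↦6]  zeros at y ∈ {0, 5}
  x = 10: [0↦10, 1↦0, 2↦1, 3↦7, 4↦1, 5↦10, 6↦6, 7↦5, 8↦1, 9↦10, 10↦4]  zeros at y ∈ {1}
Collecting zeros: affine points = {(0, 5), (2, 1), (3, 1), (4, 5), (5, 3), (6, 0), (6, 2), (6, 9), (8, 9), (9, 0), (9, 5), (10, 1)}.
Total count |C(F_11)_aff| = 12.


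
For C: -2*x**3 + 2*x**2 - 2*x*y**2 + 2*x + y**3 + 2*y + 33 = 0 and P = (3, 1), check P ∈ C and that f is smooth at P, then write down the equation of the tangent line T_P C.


Tangent line at P: -42*x - 7*y + 133 = 0.

Step 1: f(3, 1) = 0, so P lies on C.
Step 2: partial derivatives
  f_x(x, y) = -6*x**2 + 4*x - 2*y**2 + 2, f_y(x, y) = -4*x*y + 3*y**2 + 2.
  f_x(P) = -42, f_y(P) = -7 (gradient nonzero, so P is smooth).
Step 3: tangent line at P: -42·(x − 3) + -7·(y − 1) = 0.
Expanding: -42*x - 7*y + 133 = 0.


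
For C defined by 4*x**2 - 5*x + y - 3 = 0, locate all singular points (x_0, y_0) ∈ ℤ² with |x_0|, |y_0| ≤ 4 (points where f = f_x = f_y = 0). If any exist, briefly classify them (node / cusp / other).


No singular points in the scanned grid; C is smooth there.

Compute partial derivatives:
  f_x = 8*x - 5.
  f_y = 1.
f_y = 1 is a nonzero constant, so f_y never vanishes: no point (x, y) can satisfy f = f_x = f_y = 0. In particular no (x, y) ∈ {−4, ..., 4}² is singular; the curve is smooth.


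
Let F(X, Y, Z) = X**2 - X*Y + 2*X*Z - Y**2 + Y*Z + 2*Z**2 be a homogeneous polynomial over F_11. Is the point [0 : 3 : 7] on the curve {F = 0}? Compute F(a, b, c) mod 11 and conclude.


F(0,3,7) ≡ 0 (mod 11); P is on the curve.

Evaluate F(0, 3, 7) term-by-term (mod 11).
  X**2 ↦ 1·0·1·1 = 0
  -X*Y ↦ -1·0·3·1 = 0
  2*X*Z ↦ 2·0·1·7 = 0
  -Y**2 ↦ -1·1·9·1 = -9
  Y*Z ↦ 1·1·3·7 = 21
  2*Z**2 ↦ 2·1·1·49 = 98
Sum: F(0, 3, 7) = (0) + (0) + (0) + (-9) + (21) + (98) = 110.
Reducing mod 11: 110 ≡ 0 (mod 11).
Since F(a, b, c) ≡ 0 (mod 11), P lies on the curve.


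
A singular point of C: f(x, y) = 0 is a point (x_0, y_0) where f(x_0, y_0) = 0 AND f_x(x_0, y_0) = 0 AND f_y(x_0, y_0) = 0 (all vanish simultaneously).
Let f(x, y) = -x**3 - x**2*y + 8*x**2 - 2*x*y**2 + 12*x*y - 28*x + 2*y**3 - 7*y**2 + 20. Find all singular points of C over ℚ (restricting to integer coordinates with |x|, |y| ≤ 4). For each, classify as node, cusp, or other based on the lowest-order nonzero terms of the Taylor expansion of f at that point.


Singular points: {(2, 2)}; classification: cusp.

Compute partial derivatives:
  f_x = -3*x**2 - 2*x*y + 16*x - 2*y**2 + 12*y - 28.
  f_y = -x**2 - 4*x*y + 12*x + 6*y**2 - 14*y.
Scan x_0 ∈ {−4, ..., 4}. For each x_0, f_y(x_0, y) is a polynomial in y; find its integer roots y ∈ {−4, ..., 4}, then test f_x and f at those candidates.
  x = -4: f_y(-4, y) = 6*y**2 + 2*y - 64; no integer root y with |y| ≤ 4.
  x = -3: f_y(-3, y) = 6*y**2 - 2*y - 45; no integer root y with |y| ≤ 4.
  x = -2: f_y(-2, y) = 6*y**2 - 6*y - 28; no integer root y with |y| ≤ 4.
  x = -1: f_y(-1, y) = 6*y**2 - 10*y - 13; no integer root y with |y| ≤ 4.
  x = 0: f_y(0, y) = 6*y**2 - 14*y; vanishes at y ∈ {0}. (0, 0): f_x = -28 ≠ 0.
  x = 1: f_y(1, y) = 6*y**2 - 18*y + 11; no integer root y with |y| ≤ 4.
  x = 2: f_y(2, y) = 6*y**2 - 22*y + 20; vanishes at y ∈ {2}. (2, 2): f_x = 0, f = 0 — SINGULAR.
  x = 3: f_y(3, y) = 6*y**2 - 26*y + 27; no integer root y with |y| ≤ 4.
  x = 4: f_y(4, y) = 6*y**2 - 30*y + 32; no integer root y with |y| ≤ 4.
Only singular point on the grid: (2, 2).
Classify: substitute x = 2 + u, y = 2 + v and expand: f = -u**3 - u**2*v - 2*u*v**2 + 2*v**3 + v**2.
No constant or linear terms (consistent with a singular point). Quadratic part: v**2. Cubic part: -u**3 - u**2*v - 2*u*v**2 + 2*v**3.
The quadratic part v**2 is a perfect square, so there is a single (double) tangent line v = 0, i.e. y = 2. Restricting the cubic part to that line (v = 0) leaves -u**3 ≠ 0, so f is not divisible by v and the branch is v² ≈ u**3 to lowest order — this is a cusp.
Classification: cusp.


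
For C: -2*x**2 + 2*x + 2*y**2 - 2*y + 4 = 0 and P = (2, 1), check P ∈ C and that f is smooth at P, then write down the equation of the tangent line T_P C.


Tangent line at P: -6*x + 2*y + 10 = 0.

Step 1: f(2, 1) = 0, so P lies on C.
Step 2: partial derivatives
  f_x(x, y) = 2 - 4*x, f_y(x, y) = 4*y - 2.
  f_x(P) = -6, f_y(P) = 2 (gradient nonzero, so P is smooth).
Step 3: tangent line at P: -6·(x − 2) + 2·(y − 1) = 0.
Expanding: -6*x + 2*y + 10 = 0.


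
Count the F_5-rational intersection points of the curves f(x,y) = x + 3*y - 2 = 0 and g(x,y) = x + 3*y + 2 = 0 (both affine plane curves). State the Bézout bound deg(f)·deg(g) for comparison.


Common zeros: ∅; count = 0; Bézout bound = 1.

deg(f) = 1, deg(g) = 1, so Bézout bound = 1.
Scan x ∈ F_5. For each x, list the y ∈ F_5 with f(x, y) ≡ 0 and those with g(x, y) ≡ 0 (mod 5); the common zeros in that column are the intersection.
  x = 0: f ≡ 0 at y ∈ {4}; g ≡ 0 at y ∈ {1}; common: ∅.
  x = 1: f ≡ 0 at y ∈ {2}; g ≡ 0 at y ∈ {4}; common: ∅.
  x = 2: f ≡ 0 at y ∈ {0}; g ≡ 0 at y ∈ {2}; common: ∅.
  x = 3: f ≡ 0 at y ∈ {3}; g ≡ 0 at y ∈ {0}; common: ∅.
  x = 4: f ≡ 0 at y ∈ {1}; g ≡ 0 at y ∈ {3}; common: ∅.
Collecting: common zeros = ∅, so the count is 0.
Comparison with the Bézout bound: 0 ≤ 1 = deg(f)·deg(g), as expected for curves with no common component (the affine F_5-count falls short of the bound because intersections may lie at infinity, over extension fields, or carry multiplicity).


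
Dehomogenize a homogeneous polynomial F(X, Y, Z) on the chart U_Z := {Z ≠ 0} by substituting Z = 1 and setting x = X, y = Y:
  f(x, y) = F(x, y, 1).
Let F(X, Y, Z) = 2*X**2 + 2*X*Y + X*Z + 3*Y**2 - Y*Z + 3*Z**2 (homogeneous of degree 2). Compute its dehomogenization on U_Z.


f(x, y) = 2*x**2 + 2*x*y + x + 3*y**2 - y + 3

On U_Z we set Z = 1. Each monomial c·X^i·Y^j·Z^k in F becomes c·x^i·y^j·1^k = c·x^i·y^j.
Substituting Z = 1: F(X, Y, 1) = 2*x**2 + 2*x*y + x + 3*y**2 - y + 3.
Note: deg(f) ≤ deg(F) = 2; strict inequality happens when F is divisible by Z (lost terms).


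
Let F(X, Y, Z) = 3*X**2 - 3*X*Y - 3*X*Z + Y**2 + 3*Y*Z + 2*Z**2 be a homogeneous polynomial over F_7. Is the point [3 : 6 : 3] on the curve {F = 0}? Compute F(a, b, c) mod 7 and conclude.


F(3,6,3) ≡ 5 (mod 7); P is NOT on the curve.

Evaluate F(3, 6, 3) term-by-term (mod 7).
  3*X**2 ↦ 3·9·1·1 = 27
  -3*X*Y ↦ -3·3·6·1 = -54
  -3*X*Z ↦ -3·3·1·3 = -27
  Y**2 ↦ 1·1·36·1 = 36
  3*Y*Z ↦ 3·1·6·3 = 54
  2*Z**2 ↦ 2·1·1·9 = 18
Sum: F(3, 6, 3) = (27) + (-54) + (-27) + (36) + (54) + (18) = 54.
Reducing mod 7: 54 ≡ 5 (mod 7).
Since F(a, b, c) ≡ 5 ≠ 0 (mod 7), P does NOT lie on the curve.


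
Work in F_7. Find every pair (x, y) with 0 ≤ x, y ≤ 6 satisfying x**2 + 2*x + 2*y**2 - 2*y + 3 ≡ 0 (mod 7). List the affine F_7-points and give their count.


Affine F_7-points: {(0, 2), (0, 6), (2, 4), (3, 4), (5, 2), (5, 6), (6, 3), (6, 5)}; count = 8.

For each of the 49 pairs (x, y) ∈ F_7², evaluate f(x, y) mod 7. Record the zeros.
  x = 0: [0↦3, 1↦3, 2↦0, 3↦1, 4↦6, 5↦1, 6↦0]  zeros at y ∈ {2, 6}
  x = 1: [0↦6, 1↦6, 2↦3, 3↦4, 4↦2, 5↦4, 6↦3]  zeros at y ∈ ∅
  x = 2: [0↦4, 1↦4, 2↦1, 3↦2, 4↦0, 5↦2, 6↦1]  zeros at y ∈ {4}
  x = 3: [0↦4, 1↦4, 2↦1, 3↦2, 4↦0, 5↦2, 6↦1]  zeros at y ∈ {4}
  x = 4: [0↦6, 1↦6, 2↦3, 3↦4, 4↦2, 5↦4, 6↦3]  zeros at y ∈ ∅
  x = 5: [0↦3, 1↦3, 2↦0, 3↦1, 4↦6, 5↦1, 6↦0]  zeros at y ∈ {2, 6}
  x = 6: [0↦2, 1↦2, 2↦6, 3↦0, 4↦5, 5↦0, 6↦6]  zeros at y ∈ {3, 5}
Collecting zeros: affine points = {(0, 2), (0, 6), (2, 4), (3, 4), (5, 2), (5, 6), (6, 3), (6, 5)}.
Total count |C(F_7)_aff| = 8.


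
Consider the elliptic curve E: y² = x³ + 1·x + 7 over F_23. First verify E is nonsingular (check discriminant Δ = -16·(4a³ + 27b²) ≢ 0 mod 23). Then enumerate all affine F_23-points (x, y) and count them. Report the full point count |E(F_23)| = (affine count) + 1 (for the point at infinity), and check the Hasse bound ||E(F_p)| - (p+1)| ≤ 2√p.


Affine points = {(1, 3), (1, 20), (4, 11), (4, 12), (7, 9), (7, 14), (9, 3), (9, 20), (13, 3), (13, 20), (15, 4), (15, 19), (16, 5), (16, 18), (19, 10), (19, 13), (20, 0)}; affine count = 17; |E(F_23)| = 18.

Discriminant check: Δ ∝ 4a³ + 27b² = 4·1³ + 27·7² = 4·1 + 27·49 ≡ 16 (mod 23). Nonzero ⇒ E is nonsingular.
For each x ∈ F_23, compute rhs = x³ + 1·x + 7 mod 23, then count y ∈ F_23 with y² ≡ rhs.
  x = 0: rhs = 7, matching y values: none (0 points).
  x = 1: rhs = 9, matching y values: 3, 20 (2 points).
  x = 2: rhs = 17, matching y values: none (0 points).
  x = 3: rhs = 14, matching y values: none (0 points).
  x = 4: rhs = 6, matching y values: 11, 12 (2 points).
  x = 5: rhs = 22, matching y values: none (0 points).
  x = 6: rhs = 22, matching y values: none (0 points).
  x = 7: rhs = 12, matching y values: 9, 14 (2 points).
  x = 8: rhs = 21, matching y values: none (0 points).
  x = 9: rhs = 9, matching y values: 3, 20 (2 points).
  x = 10: rhs = 5, matching y values: none (0 points).
  x = 11: rhs = 15, matching y values: none (0 points).
  x = 12: rhs = 22, matching y values: none (0 points).
  x = 13: rhs = 9, matching y values: 3, 20 (2 points).
  x = 14: rhs = 5, matching y values: none (0 points).
  x = 15: rhs = 16, matching y values: 4, 19 (2 points).
  x = 16: rhs = 2, matching y values: 5, 18 (2 points).
  x = 17: rhs = 15, matching y values: none (0 points).
  x = 18: rhs = 15, matching y values: none (0 points).
  x = 19: rhs = 8, matching y values: 10, 13 (2 points).
  x = 20: rhs = 0, matching y values: 0 (1 points).
  x = 21: rhs = 20, matching y values: none (0 points).
  x = 22: rhs = 5, matching y values: none (0 points).
Total affine count: 17.
Full point count |E(F_23)| = 17 + 1 = 18.
Hasse bound: |18 − (23+1)| = |-6| = 6 ≤ 2√23 ≈ 9.5917 ✓.


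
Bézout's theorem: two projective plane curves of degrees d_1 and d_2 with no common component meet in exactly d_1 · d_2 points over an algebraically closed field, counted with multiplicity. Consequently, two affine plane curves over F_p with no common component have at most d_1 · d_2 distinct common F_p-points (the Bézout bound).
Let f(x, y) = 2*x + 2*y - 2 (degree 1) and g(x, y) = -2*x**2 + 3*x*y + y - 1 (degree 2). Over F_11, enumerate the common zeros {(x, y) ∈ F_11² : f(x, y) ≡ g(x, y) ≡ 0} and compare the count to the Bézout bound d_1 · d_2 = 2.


Common zeros: {(0, 1), (7, 5)}; count = 2; Bézout bound = 2.

deg(f) = 1, deg(g) = 2, so Bézout bound = 2.
Scan x ∈ F_11. For each x, list the y ∈ F_11 with f(x, y) ≡ 0 and those with g(x, y) ≡ 0 (mod 11); the common zeros in that column are the intersection.
  x = 0: f ≡ 0 at y ∈ {1}; g ≡ 0 at y ∈ {1}; common: {1}.
  x = 1: f ≡ 0 at y ∈ {0}; g ≡ 0 at y ∈ {9}; common: ∅.
  x = 2: f ≡ 0 at y ∈ {10}; g ≡ 0 at y ∈ {6}; common: ∅.
  x = 3: f ≡ 0 at y ∈ {9}; g ≡ 0 at y ∈ {3}; common: ∅.
  x = 4: f ≡ 0 at y ∈ {8}; g ≡ 0 at y ∈ {0}; common: ∅.
  x = 5: f ≡ 0 at y ∈ {7}; g ≡ 0 at y ∈ {8}; common: ∅.
  x = 6: f ≡ 0 at y ∈ {6}; g ≡ 0 at y ∈ {5}; common: ∅.
  x = 7: f ≡ 0 at y ∈ {5}; g ≡ 0 at y ∈ {0, 1, 2, 3, 4, 5, 6, 7, 8, 9, 10}; common: {5}.
  x = 8: f ≡ 0 at y ∈ {4}; g ≡ 0 at y ∈ {10}; common: ∅.
  x = 9: f ≡ 0 at y ∈ {3}; g ≡ 0 at y ∈ {7}; common: ∅.
  x = 10: f ≡ 0 at y ∈ {2}; g ≡ 0 at y ∈ {4}; common: ∅.
Collecting: common zeros = {(0, 1), (7, 5)}, so the count is 2.
Comparison with the Bézout bound: 2 ≤ 2 = deg(f)·deg(g), as expected for curves with no common component (the bound is attained).


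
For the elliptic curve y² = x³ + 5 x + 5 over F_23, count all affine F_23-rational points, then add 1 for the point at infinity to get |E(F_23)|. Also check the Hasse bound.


Affine points = {(2, 0), (3, 1), (3, 22), (13, 6), (13, 17), (14, 6), (14, 17), (16, 8), (16, 15), (17, 9), (17, 14), (18, 4), (18, 19), (19, 6), (19, 17), (20, 3), (20, 20)}; affine count = 17; |E(F_23)| = 18.

Discriminant check: Δ ∝ 4a³ + 27b² = 4·5³ + 27·5² = 4·125 + 27·25 ≡ 2 (mod 23). Nonzero ⇒ E is nonsingular.
For each x ∈ F_23, compute rhs = x³ + 5·x + 5 mod 23, then count y ∈ F_23 with y² ≡ rhs.
  x = 0: rhs = 5, matching y values: none (0 points).
  x = 1: rhs = 11, matching y values: none (0 points).
  x = 2: rhs = 0, matching y values: 0 (1 points).
  x = 3: rhs = 1, matching y values: 1, 22 (2 points).
  x = 4: rhs = 20, matching y values: none (0 points).
  x = 5: rhs = 17, matching y values: none (0 points).
  x = 6: rhs = 21, matching y values: none (0 points).
  x = 7: rhs = 15, matching y values: none (0 points).
  x = 8: rhs = 5, matching y values: none (0 points).
  x = 9: rhs = 20, matching y values: none (0 points).
  x = 10: rhs = 20, matching y values: none (0 points).
  x = 11: rhs = 11, matching y values: none (0 points).
  x = 12: rhs = 22, matching y values: none (0 points).
  x = 13: rhs = 13, matching y values: 6, 17 (2 points).
  x = 14: rhs = 13, matching y values: 6, 17 (2 points).
  x = 15: rhs = 5, matching y values: none (0 points).
  x = 16: rhs = 18, matching y values: 8, 15 (2 points).
  x = 17: rhs = 12, matching y values: 9, 14 (2 points).
  x = 18: rhs = 16, matching y values: 4, 19 (2 points).
  x = 19: rhs = 13, matching y values: 6, 17 (2 points).
  x = 20: rhs = 9, matching y values: 3, 20 (2 points).
  x = 21: rhs = 10, matching y values: none (0 points).
  x = 22: rhs = 22, matching y values: none (0 points).
Total affine count: 17.
Full point count |E(F_23)| = 17 + 1 = 18.
Hasse bound: |18 − (23+1)| = |-6| = 6 ≤ 2√23 ≈ 9.5917 ✓.


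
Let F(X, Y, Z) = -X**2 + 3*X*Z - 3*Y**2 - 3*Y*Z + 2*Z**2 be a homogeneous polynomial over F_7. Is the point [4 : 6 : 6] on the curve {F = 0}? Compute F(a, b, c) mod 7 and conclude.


F(4,6,6) ≡ 3 (mod 7); P is NOT on the curve.

Evaluate F(4, 6, 6) term-by-term (mod 7).
  -X**2 ↦ -1·16·1·1 = -16
  3*X*Z ↦ 3·4·1·6 = 72
  -3*Y**2 ↦ -3·1·36·1 = -108
  -3*Y*Z ↦ -3·1·6·6 = -108
  2*Z**2 ↦ 2·1·1·36 = 72
Sum: F(4, 6, 6) = (-16) + (72) + (-108) + (-108) + (72) = -88.
Reducing mod 7: -88 ≡ 3 (mod 7).
Since F(a, b, c) ≡ 3 ≠ 0 (mod 7), P does NOT lie on the curve.


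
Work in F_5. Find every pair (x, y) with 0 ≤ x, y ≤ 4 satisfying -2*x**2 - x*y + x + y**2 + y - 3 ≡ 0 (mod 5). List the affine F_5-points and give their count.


Affine F_5-points: {(1, 2), (1, 3), (3, 3), (3, 4)}; count = 4.

For each of the 25 pairs (x, y) ∈ F_5², evaluate f(x, y) mod 5. Record the zeros.
  x = 0: [0↦2, 1↦4, 2↦3, 3↦4, 4↦2]  zeros at y ∈ ∅
  x = 1: [0↦1, 1↦2, 2↦0, 3↦0, 4↦2]  zeros at y ∈ {2, 3}
  x = 2: [0↦1, 1↦1, 2↦3, 3↦2, 4↦3]  zeros at y ∈ ∅
  x = 3: [0↦2, 1↦1, 2↦2, 3↦0, 4↦0]  zeros at y ∈ {3, 4}
  x = 4: [0↦4, 1↦2, 2↦2, 3↦4, 4↦3]  zeros at y ∈ ∅
Collecting zeros: affine points = {(1, 2), (1, 3), (3, 3), (3, 4)}.
Total count |C(F_5)_aff| = 4.


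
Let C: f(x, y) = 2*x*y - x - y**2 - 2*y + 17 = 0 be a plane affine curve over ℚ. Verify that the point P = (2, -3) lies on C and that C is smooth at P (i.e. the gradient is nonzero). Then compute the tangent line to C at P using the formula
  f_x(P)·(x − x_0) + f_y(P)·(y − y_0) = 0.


Tangent line at P: -7*x + 8*y + 38 = 0.

Step 1: f(2, -3) = 0, so P lies on C.
Step 2: partial derivatives
  f_x(x, y) = 2*y - 1, f_y(x, y) = 2*x - 2*y - 2.
  f_x(P) = -7, f_y(P) = 8 (gradient nonzero, so P is smooth).
Step 3: tangent line at P: -7·(x − 2) + 8·(y − -3) = 0.
Expanding: -7*x + 8*y + 38 = 0.


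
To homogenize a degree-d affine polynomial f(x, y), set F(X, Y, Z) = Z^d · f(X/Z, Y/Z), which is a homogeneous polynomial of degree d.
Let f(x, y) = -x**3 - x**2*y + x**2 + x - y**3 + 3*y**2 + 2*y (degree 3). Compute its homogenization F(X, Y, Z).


F(X, Y, Z) = -X**3 - X**2*Y + X**2*Z + X*Z**2 - Y**3 + 3*Y**2*Z + 2*Y*Z**2

deg(f) = 3.
Substitute x = X/Z, y = Y/Z into f, then multiply by Z^3.
  monomial -1·x^3·y^0 ↦ -1·X^3·Y^0·Z^0.
  monomial -1·x^2·y^1 ↦ -1·X^2·Y^1·Z^0.
  monomial 1·x^2·y^0 ↦ 1·X^2·Y^0·Z^1.
  monomial 1·x^1·y^0 ↦ 1·X^1·Y^0·Z^2.
  monomial -1·x^0·y^3 ↦ -1·X^0·Y^3·Z^0.
  monomial 3·x^0·y^2 ↦ 3·X^0·Y^2·Z^1.
  monomial 2·x^0·y^1 ↦ 2·X^0·Y^1·Z^2.
Collecting: F(X, Y, Z) = -X**3 - X**2*Y + X**2*Z + X*Z**2 - Y**3 + 3*Y**2*Z + 2*Y*Z**2.


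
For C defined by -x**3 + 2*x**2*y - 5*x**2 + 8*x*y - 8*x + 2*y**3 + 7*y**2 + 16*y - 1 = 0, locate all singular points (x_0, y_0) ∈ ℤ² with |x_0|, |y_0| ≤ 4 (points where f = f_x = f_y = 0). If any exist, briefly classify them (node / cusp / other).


Singular points: {(-2, -1)}; classification: node.

Compute partial derivatives:
  f_x = -3*x**2 + 4*x*y - 10*x + 8*y - 8.
  f_y = 2*x**2 + 8*x + 6*y**2 + 14*y + 16.
Scan x_0 ∈ {−4, ..., 4}. For each x_0, f_y(x_0, y) is a polynomial in y; find its integer roots y ∈ {−4, ..., 4}, then test f_x and f at those candidates.
  x = -4: f_y(-4, y) = 6*y**2 + 14*y + 16; no integer root y with |y| ≤ 4.
  x = -3: f_y(-3, y) = 6*y**2 + 14*y + 10; no integer root y with |y| ≤ 4.
  x = -2: f_y(-2, y) = 6*y**2 + 14*y + 8; vanishes at y ∈ {-1}. (-2, -1): f_x = 0, f = 0 — SINGULAR.
  x = -1: f_y(-1, y) = 6*y**2 + 14*y + 10; no integer root y with |y| ≤ 4.
  x = 0: f_y(0, y) = 6*y**2 + 14*y + 16; no integer root y with |y| ≤ 4.
  x = 1: f_y(1, y) = 6*y**2 + 14*y + 26; no integer root y with |y| ≤ 4.
  x = 2: f_y(2, y) = 6*y**2 + 14*y + 40; no integer root y with |y| ≤ 4.
  x = 3: f_y(3, y) = 6*y**2 + 14*y + 58; no integer root y with |y| ≤ 4.
  x = 4: f_y(4, y) = 6*y**2 + 14*y + 80; no integer root y with |y| ≤ 4.
Only singular point on the grid: (-2, -1).
Classify: substitute x = -2 + u, y = -1 + v and expand: f = -u**3 + 2*u**2*v - u**2 + 2*v**3 + v**2.
No constant or linear terms (consistent with a singular point). Quadratic part: -u**2 + v**2. Cubic part: -u**3 + 2*u**2*v + 2*v**3.
The quadratic part v**2 - u**2 = (v − u)(v + u) splits into two distinct linear factors, so there are two distinct tangent lines y − -1 = ±(x − -2) — this is a node (ordinary double point).
Classification: node.


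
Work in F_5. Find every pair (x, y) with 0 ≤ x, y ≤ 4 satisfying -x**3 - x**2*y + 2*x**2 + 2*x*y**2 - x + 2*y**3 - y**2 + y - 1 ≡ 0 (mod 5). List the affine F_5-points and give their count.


Affine F_5-points: {(0, 4), (4, 3)}; count = 2.

For each of the 25 pairs (x, y) ∈ F_5², evaluate f(x, y) mod 5. Record the zeros.
  x = 0: [0↦4, 1↦1, 2↦3, 3↦2, 4↦0]  zeros at y ∈ {4}
  x = 1: [0↦4, 1↦2, 2↦4, 3↦2, 4↦3]  zeros at y ∈ ∅
  x = 2: [0↦2, 1↦4, 2↦4, 3↦4, 4↦1]  zeros at y ∈ ∅
  x = 3: [0↦2, 1↦1, 2↦2, 3↦2, 4↦3]  zeros at y ∈ ∅
  x = 4: [0↦3, 1↦2, 2↦2, 3↦0, 4↦3]  zeros at y ∈ {3}
Collecting zeros: affine points = {(0, 4), (4, 3)}.
Total count |C(F_5)_aff| = 2.


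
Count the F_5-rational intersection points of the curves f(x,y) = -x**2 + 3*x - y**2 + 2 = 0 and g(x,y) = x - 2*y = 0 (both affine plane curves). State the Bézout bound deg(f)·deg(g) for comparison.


Common zeros: {(1, 3)}; count = 1; Bézout bound = 2.

deg(f) = 2, deg(g) = 1, so Bézout bound = 2.
Scan x ∈ F_5. For each x, list the y ∈ F_5 with f(x, y) ≡ 0 and those with g(x, y) ≡ 0 (mod 5); the common zeros in that column are the intersection.
  x = 0: f ≡ 0 at y ∈ ∅; g ≡ 0 at y ∈ {0}; common: ∅.
  x = 1: f ≡ 0 at y ∈ {2, 3}; g ≡ 0 at y ∈ {3}; common: {3}.
  x = 2: f ≡ 0 at y ∈ {2, 3}; g ≡ 0 at y ∈ {1}; common: ∅.
  x = 3: f ≡ 0 at y ∈ ∅; g ≡ 0 at y ∈ {4}; common: ∅.
  x = 4: f ≡ 0 at y ∈ ∅; g ≡ 0 at y ∈ {2}; common: ∅.
Collecting: common zeros = {(1, 3)}, so the count is 1.
Comparison with the Bézout bound: 1 ≤ 2 = deg(f)·deg(g), as expected for curves with no common component (the affine F_5-count falls short of the bound because intersections may lie at infinity, over extension fields, or carry multiplicity).


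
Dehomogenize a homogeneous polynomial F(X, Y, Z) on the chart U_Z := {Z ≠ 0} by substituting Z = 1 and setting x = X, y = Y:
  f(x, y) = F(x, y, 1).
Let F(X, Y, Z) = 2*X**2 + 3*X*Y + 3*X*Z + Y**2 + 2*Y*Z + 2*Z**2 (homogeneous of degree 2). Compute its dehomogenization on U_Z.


f(x, y) = 2*x**2 + 3*x*y + 3*x + y**2 + 2*y + 2

On U_Z we set Z = 1. Each monomial c·X^i·Y^j·Z^k in F becomes c·x^i·y^j·1^k = c·x^i·y^j.
Substituting Z = 1: F(X, Y, 1) = 2*x**2 + 3*x*y + 3*x + y**2 + 2*y + 2.
Note: deg(f) ≤ deg(F) = 2; strict inequality happens when F is divisible by Z (lost terms).


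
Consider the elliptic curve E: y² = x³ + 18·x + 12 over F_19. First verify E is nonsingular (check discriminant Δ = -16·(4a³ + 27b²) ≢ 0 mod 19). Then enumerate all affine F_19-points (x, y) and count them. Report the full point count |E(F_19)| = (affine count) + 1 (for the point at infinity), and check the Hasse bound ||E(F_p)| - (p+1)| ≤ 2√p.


Affine points = {(3, 6), (3, 13), (7, 5), (7, 14), (13, 7), (13, 12), (14, 5), (14, 14), (15, 3), (15, 16), (16, 8), (16, 11), (17, 5), (17, 14)}; affine count = 14; |E(F_19)| = 15.

Discriminant check: Δ ∝ 4a³ + 27b² = 4·18³ + 27·12² = 4·5832 + 27·144 ≡ 8 (mod 19). Nonzero ⇒ E is nonsingular.
For each x ∈ F_19, compute rhs = x³ + 18·x + 12 mod 19, then count y ∈ F_19 with y² ≡ rhs.
  x = 0: rhs = 12, matching y values: none (0 points).
  x = 1: rhs = 12, matching y values: none (0 points).
  x = 2: rhs = 18, matching y values: none (0 points).
  x = 3: rhs = 17, matching y values: 6, 13 (2 points).
  x = 4: rhs = 15, matching y values: none (0 points).
  x = 5: rhs = 18, matching y values: none (0 points).
  x = 6: rhs = 13, matching y values: none (0 points).
  x = 7: rhs = 6, matching y values: 5, 14 (2 points).
  x = 8: rhs = 3, matching y values: none (0 points).
  x = 9: rhs = 10, matching y values: none (0 points).
  x = 10: rhs = 14, matching y values: none (0 points).
  x = 11: rhs = 2, matching y values: none (0 points).
  x = 12: rhs = 18, matching y values: none (0 points).
  x = 13: rhs = 11, matching y values: 7, 12 (2 points).
  x = 14: rhs = 6, matching y values: 5, 14 (2 points).
  x = 15: rhs = 9, matching y values: 3, 16 (2 points).
  x = 16: rhs = 7, matching y values: 8, 11 (2 points).
  x = 17: rhs = 6, matching y values: 5, 14 (2 points).
  x = 18: rhs = 12, matching y values: none (0 points).
Total affine count: 14.
Full point count |E(F_19)| = 14 + 1 = 15.
Hasse bound: |15 − (19+1)| = |-5| = 5 ≤ 2√19 ≈ 8.7178 ✓.


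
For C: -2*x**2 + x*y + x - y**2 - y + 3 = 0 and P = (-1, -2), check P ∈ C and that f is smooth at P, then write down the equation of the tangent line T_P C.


Tangent line at P: 3*x + 2*y + 7 = 0.

Step 1: f(-1, -2) = 0, so P lies on C.
Step 2: partial derivatives
  f_x(x, y) = -4*x + y + 1, f_y(x, y) = x - 2*y - 1.
  f_x(P) = 3, f_y(P) = 2 (gradient nonzero, so P is smooth).
Step 3: tangent line at P: 3·(x − -1) + 2·(y − -2) = 0.
Expanding: 3*x + 2*y + 7 = 0.


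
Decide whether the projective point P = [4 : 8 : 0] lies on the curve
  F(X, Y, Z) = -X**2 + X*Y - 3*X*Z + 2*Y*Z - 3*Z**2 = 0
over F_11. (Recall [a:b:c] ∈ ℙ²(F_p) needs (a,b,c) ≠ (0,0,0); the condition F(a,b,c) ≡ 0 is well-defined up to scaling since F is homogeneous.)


F(4,8,0) ≡ 5 (mod 11); P is NOT on the curve.

Evaluate F(4, 8, 0) term-by-term (mod 11).
  -X**2 ↦ -1·16·1·1 = -16
  X*Y ↦ 1·4·8·1 = 32
  -3*X*Z ↦ -3·4·1·0 = 0
  2*Y*Z ↦ 2·1·8·0 = 0
  -3*Z**2 ↦ -3·1·1·0 = 0
Sum: F(4, 8, 0) = (-16) + (32) + (0) + (0) + (0) = 16.
Reducing mod 11: 16 ≡ 5 (mod 11).
Since F(a, b, c) ≡ 5 ≠ 0 (mod 11), P does NOT lie on the curve.


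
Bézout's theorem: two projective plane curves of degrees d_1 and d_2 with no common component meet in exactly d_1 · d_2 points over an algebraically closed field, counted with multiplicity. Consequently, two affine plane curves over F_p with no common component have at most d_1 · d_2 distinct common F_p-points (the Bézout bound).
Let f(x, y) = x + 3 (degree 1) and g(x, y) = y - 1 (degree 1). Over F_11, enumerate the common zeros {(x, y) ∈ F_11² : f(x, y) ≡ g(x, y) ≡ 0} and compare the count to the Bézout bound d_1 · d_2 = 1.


Common zeros: {(8, 1)}; count = 1; Bézout bound = 1.

deg(f) = 1, deg(g) = 1, so Bézout bound = 1.
Scan x ∈ F_11. For each x, list the y ∈ F_11 with f(x, y) ≡ 0 and those with g(x, y) ≡ 0 (mod 11); the common zeros in that column are the intersection.
  x = 0: f ≡ 0 at y ∈ ∅; g ≡ 0 at y ∈ {1}; common: ∅.
  x = 1: f ≡ 0 at y ∈ ∅; g ≡ 0 at y ∈ {1}; common: ∅.
  x = 2: f ≡ 0 at y ∈ ∅; g ≡ 0 at y ∈ {1}; common: ∅.
  x = 3: f ≡ 0 at y ∈ ∅; g ≡ 0 at y ∈ {1}; common: ∅.
  x = 4: f ≡ 0 at y ∈ ∅; g ≡ 0 at y ∈ {1}; common: ∅.
  x = 5: f ≡ 0 at y ∈ ∅; g ≡ 0 at y ∈ {1}; common: ∅.
  x = 6: f ≡ 0 at y ∈ ∅; g ≡ 0 at y ∈ {1}; common: ∅.
  x = 7: f ≡ 0 at y ∈ ∅; g ≡ 0 at y ∈ {1}; common: ∅.
  x = 8: f ≡ 0 at y ∈ {0, 1, 2, 3, 4, 5, 6, 7, 8, 9, 10}; g ≡ 0 at y ∈ {1}; common: {1}.
  x = 9: f ≡ 0 at y ∈ ∅; g ≡ 0 at y ∈ {1}; common: ∅.
  x = 10: f ≡ 0 at y ∈ ∅; g ≡ 0 at y ∈ {1}; common: ∅.
Collecting: common zeros = {(8, 1)}, so the count is 1.
Comparison with the Bézout bound: 1 ≤ 1 = deg(f)·deg(g), as expected for curves with no common component (the bound is attained).


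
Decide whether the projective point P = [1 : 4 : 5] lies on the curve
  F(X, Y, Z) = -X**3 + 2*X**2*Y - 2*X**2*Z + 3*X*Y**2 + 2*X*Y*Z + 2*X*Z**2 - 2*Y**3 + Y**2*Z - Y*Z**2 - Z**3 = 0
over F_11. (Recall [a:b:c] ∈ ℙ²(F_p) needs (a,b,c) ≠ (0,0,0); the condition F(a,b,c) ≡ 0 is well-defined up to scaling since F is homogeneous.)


F(1,4,5) ≡ 5 (mod 11); P is NOT on the curve.

Evaluate F(1, 4, 5) term-by-term (mod 11).
  -X**3 ↦ -1·1·1·1 = -1
  2*X**2*Y ↦ 2·1·4·1 = 8
  -2*X**2*Z ↦ -2·1·1·5 = -10
  3*X*Y**2 ↦ 3·1·16·1 = 48
  2*X*Y*Z ↦ 2·1·4·5 = 40
  2*X*Z**2 ↦ 2·1·1·25 = 50
  -2*Y**3 ↦ -2·1·64·1 = -128
  Y**2*Z ↦ 1·1·16·5 = 80
  -Y*Z**2 ↦ -1·1·4·25 = -100
  -Z**3 ↦ -1·1·1·125 = -125
Sum: F(1, 4, 5) = (-1) + (8) + (-10) + (48) + (40) + (50) + (-128) + (80) + (-100) + (-125) = -138.
Reducing mod 11: -138 ≡ 5 (mod 11).
Since F(a, b, c) ≡ 5 ≠ 0 (mod 11), P does NOT lie on the curve.
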